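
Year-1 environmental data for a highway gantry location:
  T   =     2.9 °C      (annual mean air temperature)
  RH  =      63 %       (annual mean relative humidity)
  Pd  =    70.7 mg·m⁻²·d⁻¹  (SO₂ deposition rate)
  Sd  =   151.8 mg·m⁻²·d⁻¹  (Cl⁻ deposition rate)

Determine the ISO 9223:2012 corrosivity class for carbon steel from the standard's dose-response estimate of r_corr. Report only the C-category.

C3

carbon steel: f(T) = +0.150·(T−10) [T≤10 °C] = -1.0650
  sulphur-dioxide contribution → 19.7 μm/a
  chloride contribution → 20.62 μm/a
  ⇒ r_corr(carbon steel) = 40.31 μm/a
Category bounds: 25…50 μm/a bracket r_corr ⇒ C3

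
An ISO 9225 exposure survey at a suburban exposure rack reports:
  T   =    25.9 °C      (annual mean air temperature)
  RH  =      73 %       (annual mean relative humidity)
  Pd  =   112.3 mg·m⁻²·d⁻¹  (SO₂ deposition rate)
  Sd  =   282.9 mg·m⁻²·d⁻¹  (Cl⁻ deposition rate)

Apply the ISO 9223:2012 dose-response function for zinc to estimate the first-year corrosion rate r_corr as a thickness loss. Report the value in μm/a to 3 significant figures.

zinc: T>10 °C ⇒ hinge -0.071·(25.9−10) = -1.1289
  SO₂ term: 0.0129·112.3^0.44·exp(0.046·73-1.1289) = 0.9568
  Cl⁻ term: 0.0175·282.9^0.57·exp(0.008·73+0.085·25.9) = 7.083
  sum: 0.9568 + 7.083 → r_corr = 8.04 μm/a

r_corr = 8.04 μm/a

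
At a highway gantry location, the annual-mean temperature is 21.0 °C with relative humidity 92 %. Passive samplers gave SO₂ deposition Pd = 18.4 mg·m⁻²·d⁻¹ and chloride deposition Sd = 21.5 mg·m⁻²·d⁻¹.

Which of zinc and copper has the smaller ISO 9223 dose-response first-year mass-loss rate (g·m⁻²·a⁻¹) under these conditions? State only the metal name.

zinc: temperature factor f = -0.071·(11.0) = -0.7810
  sulphur-dioxide contribution → 1.465 μm/a
  chloride contribution → 1.251 μm/a
  ⇒ r_corr(zinc) = 2.716 μm/a
  mass loss = 2.716 μm/a × 7.14 g/cm³ = 19.4 g·m⁻²·a⁻¹
copper: T>10 °C ⇒ hinge -0.080·(21.0−10) = -0.8800
  sulphur-dioxide contribution → 1.067 μm/a
  chloride contribution → 1.802 μm/a
  total first-year rate 2.869 μm/a
  mass loss = 2.869 μm/a × 8.96 g/cm³ = 25.71 g·m⁻²·a⁻¹
Ordering by g·m⁻²·a⁻¹: copper (25.7) > zinc (19.4)

zinc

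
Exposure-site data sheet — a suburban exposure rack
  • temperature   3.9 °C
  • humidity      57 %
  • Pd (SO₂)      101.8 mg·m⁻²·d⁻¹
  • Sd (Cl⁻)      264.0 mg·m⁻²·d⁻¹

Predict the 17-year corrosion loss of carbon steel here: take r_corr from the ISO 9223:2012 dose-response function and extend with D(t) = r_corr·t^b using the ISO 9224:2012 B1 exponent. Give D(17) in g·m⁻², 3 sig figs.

carbon steel: T≤10 °C ⇒ hinge +0.150·(3.9−10) = -0.9150
  sulphur-dioxide contribution → 24.53 μm/a
  chloride contribution → 24.81 μm/a
  total first-year rate 49.34 μm/a
Power-law: D(17) = r_corr · 17^0.523
  D(17) = 49.34 × 17^0.523 = 49.34 × 4.401 = 217.1 μm
  Mass loss = 217.1 μm × 7.85 g/cm³ = 1705 g·m⁻²

D(17) = 1.70e+03 g·m⁻²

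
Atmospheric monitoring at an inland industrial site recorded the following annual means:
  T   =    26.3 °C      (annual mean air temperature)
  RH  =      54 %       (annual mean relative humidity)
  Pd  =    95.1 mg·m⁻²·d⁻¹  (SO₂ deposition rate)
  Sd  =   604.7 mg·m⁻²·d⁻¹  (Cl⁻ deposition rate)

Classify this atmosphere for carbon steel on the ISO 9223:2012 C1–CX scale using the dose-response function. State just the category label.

carbon steel: T>10 °C ⇒ hinge -0.054·(26.3−10) = -0.8802
  sulphur-dioxide contribution → 23.09 μm/a
  chloride contribution → 92.03 μm/a
  ⇒ r_corr(carbon steel) = 115.1 μm/a
Category bounds: 80…200 μm/a bracket r_corr ⇒ C5

C5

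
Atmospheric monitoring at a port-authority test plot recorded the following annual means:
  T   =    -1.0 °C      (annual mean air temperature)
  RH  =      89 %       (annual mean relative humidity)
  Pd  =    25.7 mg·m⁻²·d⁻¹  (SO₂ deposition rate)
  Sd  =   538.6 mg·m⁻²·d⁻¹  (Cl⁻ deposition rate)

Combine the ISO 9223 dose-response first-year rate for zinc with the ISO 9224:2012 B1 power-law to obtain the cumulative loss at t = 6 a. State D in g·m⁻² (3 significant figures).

zinc: T≤10 °C ⇒ hinge +0.038·(-1.0−10) = -0.4180
  Pd branch = 0.0129·Pd^0.44·e^(0.046·RH+f) = 2.125 μm/a
  Sd branch = 0.0175·Sd^0.57·e^(0.008·RH+0.085·T) = 1.181 μm/a
  sum: 2.125 + 1.181 → r_corr = 3.306 μm/a
Long-term exponent b (ISO 9224 Table 2, B1) = 0.813
  D(6) = 3.306 × 6^0.813 = 3.306 × 4.292 = 14.19 μm
  Mass loss = 14.19 μm × 7.14 g/cm³ = 101.3 g·m⁻²

D(6) = 101 g·m⁻²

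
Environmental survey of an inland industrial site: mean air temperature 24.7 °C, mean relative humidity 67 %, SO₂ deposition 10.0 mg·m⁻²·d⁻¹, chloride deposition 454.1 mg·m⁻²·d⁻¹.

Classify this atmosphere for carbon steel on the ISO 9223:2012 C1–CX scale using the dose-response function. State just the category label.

C5

carbon steel: temperature factor f = -0.054·(14.7) = -0.7938
  sulphur-dioxide contribution → 10.12 μm/a
  chloride contribution → 111 μm/a
  total first-year rate 121.1 μm/a
Category bounds: 80…200 μm/a bracket r_corr ⇒ C5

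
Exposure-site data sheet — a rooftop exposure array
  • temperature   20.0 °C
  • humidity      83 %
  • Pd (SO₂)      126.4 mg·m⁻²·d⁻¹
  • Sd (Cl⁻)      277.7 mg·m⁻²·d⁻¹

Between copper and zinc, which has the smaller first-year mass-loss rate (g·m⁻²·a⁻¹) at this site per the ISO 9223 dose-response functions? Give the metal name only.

copper

copper: f(T) = -0.080·(T−10) [T>10 °C] = -0.8000
  Pd branch = 0.0053·Pd^0.26·e^(0.059·RH+f) = 1.122 μm/a
  Cl⁻ term: 0.01025·277.7^0.27·exp(0.036·83+0.049·20.0) = 2.476
  r_corr = 1.122 + 2.476 = 3.598 μm/a
  mass loss = 3.598 μm/a × 8.96 g/cm³ = 32.24 g·m⁻²·a⁻¹
zinc: T>10 °C ⇒ hinge -0.071·(20.0−10) = -0.7100
  Pd branch = 0.0129·Pd^0.44·e^(0.046·RH+f) = 2.427 μm/a
  Sd branch = 0.0175·Sd^0.57·e^(0.008·RH+0.085·T) = 4.598 μm/a
  sum: 2.427 + 4.598 → r_corr = 7.025 μm/a
  mass loss = 7.025 μm/a × 7.14 g/cm³ = 50.16 g·m⁻²·a⁻¹
Ordering by g·m⁻²·a⁻¹: zinc (50.2) > copper (32.2)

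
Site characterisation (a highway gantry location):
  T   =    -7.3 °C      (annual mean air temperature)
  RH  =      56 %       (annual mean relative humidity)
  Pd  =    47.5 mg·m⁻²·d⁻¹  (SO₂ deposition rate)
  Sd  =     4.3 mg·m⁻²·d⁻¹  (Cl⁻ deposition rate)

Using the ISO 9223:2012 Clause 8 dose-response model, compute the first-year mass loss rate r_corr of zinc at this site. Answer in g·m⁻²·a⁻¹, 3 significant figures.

r_corr = 3.67 g·m⁻²·a⁻¹

zinc: temperature factor f = +0.038·(-17.3) = -0.6574
  Pd branch = 0.0129·Pd^0.44·e^(0.046·RH+f) = 0.4804 μm/a
  Cl⁻ term: 0.0175·4.3^0.57·exp(0.008·56+0.085·-7.3) = 0.03382
  r_corr = 0.4804 + 0.03382 = 0.5142 μm/a
Convert to mass loss: 0.5142 μm/a × 7.14 g/cm³ = 3.671 g·m⁻²·a⁻¹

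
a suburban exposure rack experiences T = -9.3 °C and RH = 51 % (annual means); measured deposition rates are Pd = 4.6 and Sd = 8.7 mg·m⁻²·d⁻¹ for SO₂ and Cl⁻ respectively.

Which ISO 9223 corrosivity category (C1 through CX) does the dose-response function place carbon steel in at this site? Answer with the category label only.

C2

carbon steel: T≤10 °C ⇒ hinge +0.150·(-9.3−10) = -2.8950
  sulphur-dioxide contribution → 0.6002 μm/a
  chloride contribution → 1.447 μm/a
  ⇒ r_corr(carbon steel) = 2.047 μm/a
ISO 9223 Table 2 (carbon steel): 1.3 < 2.05 ≤ 25 μm/a ⇒ C2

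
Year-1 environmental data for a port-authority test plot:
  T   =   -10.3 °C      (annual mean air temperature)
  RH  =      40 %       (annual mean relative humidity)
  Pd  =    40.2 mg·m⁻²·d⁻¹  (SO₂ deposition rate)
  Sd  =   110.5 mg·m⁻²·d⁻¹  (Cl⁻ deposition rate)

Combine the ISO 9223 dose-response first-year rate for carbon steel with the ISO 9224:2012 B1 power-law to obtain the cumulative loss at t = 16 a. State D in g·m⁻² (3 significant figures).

D(16) = 199 g·m⁻²

carbon steel: T≤10 °C ⇒ hinge +0.150·(-10.3−10) = -3.0450
  SO₂ term: 1.77·40.2^0.52·exp(0.02·40-3.0450) = 1.28
  Cl⁻ term: 0.102·110.5^0.62·exp(0.033·40+0.04·-10.3) = 4.675
  sum: 1.28 + 4.675 → r_corr = 5.955 μm/a
ISO 9224: D(t) = r_corr · t^b with b = 0.523 (carbon steel, B1)
  D(16) = 5.955 × 16^0.523 = 5.955 × 4.263 = 25.39 μm
  Mass loss = 25.39 μm × 7.85 g/cm³ = 199.3 g·m⁻²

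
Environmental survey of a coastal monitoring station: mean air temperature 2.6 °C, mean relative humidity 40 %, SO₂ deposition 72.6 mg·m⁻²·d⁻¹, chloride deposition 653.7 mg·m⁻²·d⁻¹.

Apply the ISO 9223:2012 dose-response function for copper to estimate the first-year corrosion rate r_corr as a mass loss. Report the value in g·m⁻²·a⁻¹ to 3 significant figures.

copper: f(T) = +0.126·(T−10) [T≤10 °C] = -0.9324
  Pd branch = 0.0053·Pd^0.26·e^(0.059·RH+f) = 0.06732 μm/a
  Cl⁻ term: 0.01025·653.7^0.27·exp(0.036·40+0.049·2.6) = 0.2829
  sum: 0.06732 + 0.2829 → r_corr = 0.3502 μm/a
Convert to mass loss: 0.3502 μm/a × 8.96 g/cm³ = 3.138 g·m⁻²·a⁻¹

r_corr = 3.14 g·m⁻²·a⁻¹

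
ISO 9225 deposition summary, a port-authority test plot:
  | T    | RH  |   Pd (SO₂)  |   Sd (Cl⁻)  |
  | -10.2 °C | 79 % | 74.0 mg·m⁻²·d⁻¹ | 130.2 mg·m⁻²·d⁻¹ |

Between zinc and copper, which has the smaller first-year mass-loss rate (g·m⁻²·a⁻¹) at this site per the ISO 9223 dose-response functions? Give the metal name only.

copper

zinc: f(T) = +0.038·(T−10) [T≤10 °C] = -0.7676
  SO₂ term: 0.0129·74.0^0.44·exp(0.046·79-0.7676) = 1.506
  Sd branch = 0.0175·Sd^0.57·e^(0.008·RH+0.085·T) = 0.222 μm/a
  sum: 1.506 + 0.222 → r_corr = 1.728 μm/a
  mass loss = 1.728 μm/a × 7.14 g/cm³ = 12.34 g·m⁻²·a⁻¹
copper: temperature factor f = +0.126·(-20.2) = -2.5452
  SO₂ term: 0.0053·74.0^0.26·exp(0.059·79-2.5452) = 0.1346
  Cl⁻ term: 0.01025·130.2^0.27·exp(0.036·79+0.049·-10.2) = 0.3979
  sum: 0.1346 + 0.3979 → r_corr = 0.5325 μm/a
  mass loss = 0.5325 μm/a × 8.96 g/cm³ = 4.771 g·m⁻²·a⁻¹
Ordering by g·m⁻²·a⁻¹: zinc (12.3) > copper (4.77)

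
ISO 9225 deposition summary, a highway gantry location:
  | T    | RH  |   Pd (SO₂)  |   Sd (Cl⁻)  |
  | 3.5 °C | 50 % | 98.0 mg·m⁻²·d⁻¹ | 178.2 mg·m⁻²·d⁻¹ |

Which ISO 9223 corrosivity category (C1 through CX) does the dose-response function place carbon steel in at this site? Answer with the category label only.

C3

carbon steel: f(T) = +0.150·(T−10) [T≤10 °C] = -0.9750
  sulphur-dioxide contribution → 19.69 μm/a
  chloride contribution → 15.19 μm/a
  total first-year rate 34.88 μm/a
ISO 9223 Table 2 (carbon steel): 25 < 34.9 ≤ 50 μm/a ⇒ C3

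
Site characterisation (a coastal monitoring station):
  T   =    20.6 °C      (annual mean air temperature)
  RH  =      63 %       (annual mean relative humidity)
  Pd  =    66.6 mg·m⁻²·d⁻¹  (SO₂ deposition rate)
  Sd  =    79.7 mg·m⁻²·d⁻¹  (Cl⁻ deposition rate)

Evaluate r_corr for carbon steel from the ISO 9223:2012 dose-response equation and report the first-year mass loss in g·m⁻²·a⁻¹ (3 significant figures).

r_corr = 466 g·m⁻²·a⁻¹

carbon steel: temperature factor f = -0.054·(10.6) = -0.5724
  SO₂ term: 1.77·66.6^0.52·exp(0.02·63-0.5724) = 31.25
  Cl⁻ term: 0.102·79.7^0.62·exp(0.033·63+0.04·20.6) = 28.07
  r_corr = 31.25 + 28.07 = 59.32 μm/a
Convert to mass loss: 59.32 μm/a × 7.85 g/cm³ = 465.6 g·m⁻²·a⁻¹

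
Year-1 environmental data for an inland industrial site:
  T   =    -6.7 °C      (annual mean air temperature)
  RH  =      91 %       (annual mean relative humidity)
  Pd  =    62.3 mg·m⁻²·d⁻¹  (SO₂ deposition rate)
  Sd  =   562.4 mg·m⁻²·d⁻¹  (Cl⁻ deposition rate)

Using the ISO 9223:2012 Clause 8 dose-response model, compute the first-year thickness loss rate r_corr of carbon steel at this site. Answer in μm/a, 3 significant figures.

carbon steel: temperature factor f = +0.150·(-16.7) = -2.5050
  SO₂ term: 1.77·62.3^0.52·exp(0.02·91-2.5050) = 7.649
  Cl⁻ term: 0.102·562.4^0.62·exp(0.033·91+0.04·-6.7) = 79.69
  sum: 7.649 + 79.69 → r_corr = 87.34 μm/a

r_corr = 87.3 μm/a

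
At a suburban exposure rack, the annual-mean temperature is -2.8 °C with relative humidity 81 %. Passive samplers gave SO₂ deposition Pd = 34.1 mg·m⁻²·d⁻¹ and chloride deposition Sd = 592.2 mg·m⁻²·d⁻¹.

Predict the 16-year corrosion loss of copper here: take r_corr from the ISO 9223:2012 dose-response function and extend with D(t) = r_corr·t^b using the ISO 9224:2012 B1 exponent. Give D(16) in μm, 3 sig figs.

D(16) = 7.88 μm

copper: T≤10 °C ⇒ hinge +0.126·(-2.8−10) = -1.6128
  SO₂ term: 0.0053·34.1^0.26·exp(0.059·81-1.6128) = 0.3147
  Cl⁻ term: 0.01025·592.2^0.27·exp(0.036·81+0.049·-2.8) = 0.9249
  r_corr = 0.3147 + 0.9249 = 1.24 μm/a
Power-law: D(16) = r_corr · 16^0.667
  D(16) = 1.24 × 16^0.667 = 1.24 × 6.355 = 7.878 μm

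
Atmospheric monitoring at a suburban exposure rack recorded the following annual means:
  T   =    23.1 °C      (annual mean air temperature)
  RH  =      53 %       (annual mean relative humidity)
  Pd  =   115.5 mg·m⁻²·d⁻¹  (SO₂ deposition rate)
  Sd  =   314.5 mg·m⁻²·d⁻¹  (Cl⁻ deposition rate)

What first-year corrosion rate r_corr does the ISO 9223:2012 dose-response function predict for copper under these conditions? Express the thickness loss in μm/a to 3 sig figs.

r_corr = 1.16 μm/a

copper: temperature factor f = -0.080·(13.1) = -1.0480
  Pd branch = 0.0053·Pd^0.26·e^(0.059·RH+f) = 0.1457 μm/a
  Sd branch = 0.01025·Sd^0.27·e^(0.036·RH+0.049·T) = 1.012 μm/a
  r_corr = 0.1457 + 1.012 = 1.158 μm/a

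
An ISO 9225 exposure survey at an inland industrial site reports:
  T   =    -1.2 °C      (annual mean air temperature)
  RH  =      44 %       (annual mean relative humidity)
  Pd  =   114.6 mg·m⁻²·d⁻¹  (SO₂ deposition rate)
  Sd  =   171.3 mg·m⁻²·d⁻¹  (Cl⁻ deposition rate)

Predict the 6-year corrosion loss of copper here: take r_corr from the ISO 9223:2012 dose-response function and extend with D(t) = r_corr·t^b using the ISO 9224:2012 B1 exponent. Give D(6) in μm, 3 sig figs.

D(6) = 0.821 μm

copper: T≤10 °C ⇒ hinge +0.126·(-1.2−10) = -1.4112
  sulphur-dioxide contribution → 0.05946 μm/a
  chloride contribution → 0.1889 μm/a
  total first-year rate 0.2484 μm/a
Long-term exponent b (ISO 9224 Table 2, B1) = 0.667
  D(6) = 0.2484 × 6^0.667 = 0.2484 × 3.304 = 0.8205 μm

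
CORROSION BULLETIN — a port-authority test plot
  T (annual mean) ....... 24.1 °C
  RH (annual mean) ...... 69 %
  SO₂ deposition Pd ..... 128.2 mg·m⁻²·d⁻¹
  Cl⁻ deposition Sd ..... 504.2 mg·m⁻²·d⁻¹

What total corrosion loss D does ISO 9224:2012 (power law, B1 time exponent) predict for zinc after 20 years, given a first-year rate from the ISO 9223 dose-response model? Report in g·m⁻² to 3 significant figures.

D(20) = 746 g·m⁻²

zinc: f(T) = -0.071·(T−10) [T>10 °C] = -1.0011
  Pd branch = 0.0129·Pd^0.44·e^(0.046·RH+f) = 0.9588 μm/a
  Sd branch = 0.0175·Sd^0.57·e^(0.008·RH+0.085·T) = 8.183 μm/a
  sum: 0.9588 + 8.183 → r_corr = 9.142 μm/a
ISO 9224: D(t) = r_corr · t^b with b = 0.813 (zinc, B1)
  D(20) = 9.142 × 20^0.813 = 9.142 × 11.42 = 104.4 μm
  Mass loss = 104.4 μm × 7.14 g/cm³ = 745.5 g·m⁻²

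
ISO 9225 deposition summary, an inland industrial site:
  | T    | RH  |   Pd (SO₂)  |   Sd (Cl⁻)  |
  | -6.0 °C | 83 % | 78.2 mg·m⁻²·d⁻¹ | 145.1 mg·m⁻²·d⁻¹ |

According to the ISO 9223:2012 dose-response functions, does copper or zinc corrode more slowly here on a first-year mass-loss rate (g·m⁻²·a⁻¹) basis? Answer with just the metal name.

copper

copper: f(T) = +0.126·(T−10) [T≤10 °C] = -2.0160
  SO₂ term: 0.0053·78.2^0.26·exp(0.059·83-2.0160) = 0.2936
  Cl⁻ term: 0.01025·145.1^0.27·exp(0.036·83+0.049·-6.0) = 0.5813
  r_corr = 0.2936 + 0.5813 = 0.8748 μm/a
  mass loss = 0.8748 μm/a × 8.96 g/cm³ = 7.838 g·m⁻²·a⁻¹
zinc: f(T) = +0.038·(T−10) [T≤10 °C] = -0.6080
  SO₂ term: 0.0129·78.2^0.44·exp(0.046·83-0.6080) = 2.176
  Sd branch = 0.0175·Sd^0.57·e^(0.008·RH+0.085·T) = 0.3484 μm/a
  r_corr = 2.176 + 0.3484 = 2.525 μm/a
  mass loss = 2.525 μm/a × 7.14 g/cm³ = 18.03 g·m⁻²·a⁻¹
Ordering by g·m⁻²·a⁻¹: zinc (18) > copper (7.84)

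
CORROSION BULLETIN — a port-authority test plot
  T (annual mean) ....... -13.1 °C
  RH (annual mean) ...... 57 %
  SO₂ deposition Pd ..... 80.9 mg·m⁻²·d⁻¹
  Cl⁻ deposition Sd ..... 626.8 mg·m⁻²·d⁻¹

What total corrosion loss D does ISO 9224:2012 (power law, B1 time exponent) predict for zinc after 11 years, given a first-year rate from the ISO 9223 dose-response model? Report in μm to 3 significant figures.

D(11) = 6.09 μm

zinc: f(T) = +0.038·(T−10) [T≤10 °C] = -0.8778
  sulphur-dioxide contribution → 0.51 μm/a
  chloride contribution → 0.3563 μm/a
  ⇒ r_corr(zinc) = 0.8663 μm/a
ISO 9224: D(t) = r_corr · t^b with b = 0.813 (zinc, B1)
  D(11) = 0.8663 × 11^0.813 = 0.8663 × 7.025 = 6.086 μm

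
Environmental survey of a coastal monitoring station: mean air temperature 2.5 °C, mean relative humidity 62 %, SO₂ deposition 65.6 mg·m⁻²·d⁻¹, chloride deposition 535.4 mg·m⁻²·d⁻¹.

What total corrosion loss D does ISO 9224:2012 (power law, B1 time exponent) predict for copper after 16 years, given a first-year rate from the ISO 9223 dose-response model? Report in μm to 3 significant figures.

copper: temperature factor f = +0.126·(-7.5) = -0.9450
  Pd branch = 0.0053·Pd^0.26·e^(0.059·RH+f) = 0.2371 μm/a
  Sd branch = 0.01025·Sd^0.27·e^(0.036·RH+0.049·T) = 0.5889 μm/a
  r_corr = 0.2371 + 0.5889 = 0.826 μm/a
Power-law: D(16) = r_corr · 16^0.667
  D(16) = 0.826 × 16^0.667 = 0.826 × 6.355 = 5.249 μm

D(16) = 5.25 μm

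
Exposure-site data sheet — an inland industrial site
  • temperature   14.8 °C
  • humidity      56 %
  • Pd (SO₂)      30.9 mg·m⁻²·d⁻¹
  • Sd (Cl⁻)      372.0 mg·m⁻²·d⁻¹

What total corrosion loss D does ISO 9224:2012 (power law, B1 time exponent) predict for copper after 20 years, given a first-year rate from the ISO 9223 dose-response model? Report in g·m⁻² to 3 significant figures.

D(20) = 67.8 g·m⁻²

copper: T>10 °C ⇒ hinge -0.080·(14.8−10) = -0.3840
  SO₂ term: 0.0053·30.9^0.26·exp(0.059·56-0.3840) = 0.2398
  Cl⁻ term: 0.01025·372.0^0.27·exp(0.036·56+0.049·14.8) = 0.7857
  sum: 0.2398 + 0.7857 → r_corr = 1.025 μm/a
Power-law: D(20) = r_corr · 20^0.667
  D(20) = 1.025 × 20^0.667 = 1.025 × 7.375 = 7.563 μm
  Mass loss = 7.563 μm × 8.96 g/cm³ = 67.77 g·m⁻²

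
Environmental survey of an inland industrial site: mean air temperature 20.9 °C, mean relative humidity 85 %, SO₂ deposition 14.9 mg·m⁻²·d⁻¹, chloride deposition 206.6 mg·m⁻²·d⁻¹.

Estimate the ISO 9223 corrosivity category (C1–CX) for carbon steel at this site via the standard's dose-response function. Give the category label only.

carbon steel: temperature factor f = -0.054·(10.9) = -0.5886
  Pd branch = 1.77·Pd^0.52·e^(0.02·RH+f) = 21.91 μm/a
  Cl⁻ term: 0.102·206.6^0.62·exp(0.033·85+0.04·20.9) = 106
  sum: 21.91 + 106 → r_corr = 127.9 μm/a
Category bounds: 80…200 μm/a bracket r_corr ⇒ C5

C5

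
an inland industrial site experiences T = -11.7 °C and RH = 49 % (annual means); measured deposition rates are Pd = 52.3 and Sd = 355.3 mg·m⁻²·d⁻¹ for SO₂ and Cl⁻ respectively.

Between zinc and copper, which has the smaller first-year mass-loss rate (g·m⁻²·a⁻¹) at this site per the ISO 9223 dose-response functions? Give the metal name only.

copper

zinc: f(T) = +0.038·(T−10) [T≤10 °C] = -0.8246
  Pd branch = 0.0129·Pd^0.44·e^(0.046·RH+f) = 0.3073 μm/a
  Sd branch = 0.0175·Sd^0.57·e^(0.008·RH+0.085·T) = 0.2724 μm/a
  r_corr = 0.3073 + 0.2724 = 0.5797 μm/a
  mass loss = 0.5797 μm/a × 7.14 g/cm³ = 4.139 g·m⁻²·a⁻¹
copper: f(T) = +0.126·(T−10) [T≤10 °C] = -2.7342
  Pd branch = 0.0053·Pd^0.26·e^(0.059·RH+f) = 0.01735 μm/a
  Cl⁻ term: 0.01025·355.3^0.27·exp(0.036·49+0.049·-11.7) = 0.1646
  r_corr = 0.01735 + 0.1646 = 0.182 μm/a
  mass loss = 0.182 μm/a × 8.96 g/cm³ = 1.63 g·m⁻²·a⁻¹
Ordering by g·m⁻²·a⁻¹: zinc (4.14) > copper (1.63)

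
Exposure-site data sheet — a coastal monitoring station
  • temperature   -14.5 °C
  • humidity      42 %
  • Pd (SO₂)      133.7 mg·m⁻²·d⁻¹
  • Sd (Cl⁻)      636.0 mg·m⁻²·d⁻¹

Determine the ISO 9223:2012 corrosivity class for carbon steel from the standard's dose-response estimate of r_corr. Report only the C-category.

carbon steel: temperature factor f = +0.150·(-24.5) = -3.6750
  Pd branch = 1.77·Pd^0.52·e^(0.02·RH+f) = 1.325 μm/a
  Sd branch = 0.102·Sd^0.62·e^(0.033·RH+0.04·T) = 12.5 μm/a
  sum: 1.325 + 12.5 → r_corr = 13.82 μm/a
Category bounds: 1.3…25 μm/a bracket r_corr ⇒ C2

C2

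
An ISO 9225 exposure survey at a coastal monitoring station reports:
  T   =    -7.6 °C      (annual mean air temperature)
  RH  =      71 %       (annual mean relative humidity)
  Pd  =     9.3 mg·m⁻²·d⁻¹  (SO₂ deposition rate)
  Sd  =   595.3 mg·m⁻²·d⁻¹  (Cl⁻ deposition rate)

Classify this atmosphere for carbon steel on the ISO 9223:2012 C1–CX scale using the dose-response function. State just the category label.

carbon steel: temperature factor f = +0.150·(-17.6) = -2.6400
  sulphur-dioxide contribution → 1.666 μm/a
  chloride contribution → 41.16 μm/a
  ⇒ r_corr(carbon steel) = 42.83 μm/a
ISO 9223 Table 2 (carbon steel): 25 < 42.8 ≤ 50 μm/a ⇒ C3

C3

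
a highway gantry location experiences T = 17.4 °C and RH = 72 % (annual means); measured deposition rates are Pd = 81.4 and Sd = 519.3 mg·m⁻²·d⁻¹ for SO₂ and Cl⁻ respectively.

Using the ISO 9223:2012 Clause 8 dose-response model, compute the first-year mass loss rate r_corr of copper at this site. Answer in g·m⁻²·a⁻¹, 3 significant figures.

r_corr = 21.3 g·m⁻²·a⁻¹

copper: temperature factor f = -0.080·(7.4) = -0.5920
  SO₂ term: 0.0053·81.4^0.26·exp(0.059·72-0.5920) = 0.6439
  Cl⁻ term: 0.01025·519.3^0.27·exp(0.036·72+0.049·17.4) = 1.737
  r_corr = 0.6439 + 1.737 = 2.381 μm/a
Convert to mass loss: 2.381 μm/a × 8.96 g/cm³ = 21.33 g·m⁻²·a⁻¹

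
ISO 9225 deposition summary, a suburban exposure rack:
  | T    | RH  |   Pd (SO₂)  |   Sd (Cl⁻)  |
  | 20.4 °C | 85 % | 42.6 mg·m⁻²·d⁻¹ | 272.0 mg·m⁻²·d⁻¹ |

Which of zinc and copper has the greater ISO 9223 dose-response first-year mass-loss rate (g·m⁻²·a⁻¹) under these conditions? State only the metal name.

zinc

zinc: f(T) = -0.071·(T−10) [T>10 °C] = -0.7384
  SO₂ term: 0.0129·42.6^0.44·exp(0.046·85-0.7384) = 1.603
  Cl⁻ term: 0.0175·272.0^0.57·exp(0.008·85+0.085·20.4) = 4.777
  r_corr = 1.603 + 4.777 = 6.38 μm/a
  mass loss = 6.38 μm/a × 7.14 g/cm³ = 45.55 g·m⁻²·a⁻¹
copper: temperature factor f = -0.080·(10.4) = -0.8320
  SO₂ term: 0.0053·42.6^0.26·exp(0.059·85-0.8320) = 0.9217
  Sd branch = 0.01025·Sd^0.27·e^(0.036·RH+0.049·T) = 2.698 μm/a
  r_corr = 0.9217 + 2.698 = 3.62 μm/a
  mass loss = 3.62 μm/a × 8.96 g/cm³ = 32.44 g·m⁻²·a⁻¹
Ordering by g·m⁻²·a⁻¹: zinc (45.6) > copper (32.4)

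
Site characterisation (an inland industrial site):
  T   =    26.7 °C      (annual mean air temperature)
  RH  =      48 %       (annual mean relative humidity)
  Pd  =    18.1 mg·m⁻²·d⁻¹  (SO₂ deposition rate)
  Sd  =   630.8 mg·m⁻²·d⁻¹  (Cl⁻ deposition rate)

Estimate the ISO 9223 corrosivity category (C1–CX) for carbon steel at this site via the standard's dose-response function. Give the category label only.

carbon steel: T>10 °C ⇒ hinge -0.054·(26.7−10) = -0.9018
  sulphur-dioxide contribution → 8.458 μm/a
  chloride contribution → 78.76 μm/a
  ⇒ r_corr(carbon steel) = 87.21 μm/a
87.2 μm/a falls in (80, 200] for carbon steel → category C5

C5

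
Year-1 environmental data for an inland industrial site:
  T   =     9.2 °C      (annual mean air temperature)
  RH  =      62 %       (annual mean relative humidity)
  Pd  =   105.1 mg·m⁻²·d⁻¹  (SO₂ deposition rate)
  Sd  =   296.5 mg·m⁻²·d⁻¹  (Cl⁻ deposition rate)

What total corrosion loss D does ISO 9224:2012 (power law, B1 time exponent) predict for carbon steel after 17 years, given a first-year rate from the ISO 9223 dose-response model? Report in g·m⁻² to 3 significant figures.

carbon steel: temperature factor f = +0.150·(-0.8) = -0.1200
  sulphur-dioxide contribution → 61.04 μm/a
  chloride contribution → 38.87 μm/a
  total first-year rate 99.91 μm/a
Long-term exponent b (ISO 9224 Table 2, B1) = 0.523
  D(17) = 99.91 × 17^0.523 = 99.91 × 4.401 = 439.7 μm
  Mass loss = 439.7 μm × 7.85 g/cm³ = 3452 g·m⁻²

D(17) = 3.45e+03 g·m⁻²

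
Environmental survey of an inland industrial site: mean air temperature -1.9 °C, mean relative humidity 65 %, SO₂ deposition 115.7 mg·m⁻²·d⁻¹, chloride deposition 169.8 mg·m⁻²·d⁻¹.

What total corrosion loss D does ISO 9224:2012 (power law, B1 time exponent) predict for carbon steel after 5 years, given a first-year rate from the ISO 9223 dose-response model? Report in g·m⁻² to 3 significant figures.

D(5) = 590 g·m⁻²

carbon steel: temperature factor f = +0.150·(-11.9) = -1.7850
  Pd branch = 1.77·Pd^0.52·e^(0.02·RH+f) = 12.89 μm/a
  Sd branch = 0.102·Sd^0.62·e^(0.033·RH+0.04·T) = 19.49 μm/a
  sum: 12.89 + 19.49 → r_corr = 32.38 μm/a
ISO 9224: D(t) = r_corr · t^b with b = 0.523 (carbon steel, B1)
  D(5) = 32.38 × 5^0.523 = 32.38 × 2.32 = 75.13 μm
  Mass loss = 75.13 μm × 7.85 g/cm³ = 589.7 g·m⁻²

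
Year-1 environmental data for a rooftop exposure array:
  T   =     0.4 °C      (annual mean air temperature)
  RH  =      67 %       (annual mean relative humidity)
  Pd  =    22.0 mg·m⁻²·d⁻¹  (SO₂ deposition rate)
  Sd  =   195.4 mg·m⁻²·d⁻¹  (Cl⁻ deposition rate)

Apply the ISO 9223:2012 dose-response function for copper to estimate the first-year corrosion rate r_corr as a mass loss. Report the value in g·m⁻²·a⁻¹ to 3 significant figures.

r_corr = 5.99 g·m⁻²·a⁻¹

copper: temperature factor f = +0.126·(-9.6) = -1.2096
  SO₂ term: 0.0053·22.0^0.26·exp(0.059·67-1.2096) = 0.184
  Cl⁻ term: 0.01025·195.4^0.27·exp(0.036·67+0.049·0.4) = 0.4845
  sum: 0.184 + 0.4845 → r_corr = 0.6685 μm/a
Convert to mass loss: 0.6685 μm/a × 8.96 g/cm³ = 5.99 g·m⁻²·a⁻¹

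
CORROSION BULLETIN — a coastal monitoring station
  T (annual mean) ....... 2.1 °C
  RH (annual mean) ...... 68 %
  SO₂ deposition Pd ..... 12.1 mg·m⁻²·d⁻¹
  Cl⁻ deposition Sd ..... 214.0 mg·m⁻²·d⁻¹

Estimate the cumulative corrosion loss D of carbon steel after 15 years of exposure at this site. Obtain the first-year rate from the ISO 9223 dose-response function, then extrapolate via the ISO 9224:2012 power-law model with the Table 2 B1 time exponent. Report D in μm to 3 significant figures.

carbon steel: temperature factor f = +0.150·(-7.9) = -1.1850
  Pd branch = 1.77·Pd^0.52·e^(0.02·RH+f) = 7.709 μm/a
  Cl⁻ term: 0.102·214.0^0.62·exp(0.033·68+0.04·2.1) = 29.14
  r_corr = 7.709 + 29.14 = 36.85 μm/a
ISO 9224: D(t) = r_corr · t^b with b = 0.523 (carbon steel, B1)
  D(15) = 36.85 × 15^0.523 = 36.85 × 4.122 = 151.9 μm

D(15) = 152 μm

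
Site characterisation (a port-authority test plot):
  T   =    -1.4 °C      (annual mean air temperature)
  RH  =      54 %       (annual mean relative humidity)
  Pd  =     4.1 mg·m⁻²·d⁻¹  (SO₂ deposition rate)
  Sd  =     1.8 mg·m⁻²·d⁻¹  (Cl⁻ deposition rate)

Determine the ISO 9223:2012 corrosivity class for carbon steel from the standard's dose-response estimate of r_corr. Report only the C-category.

C2

carbon steel: f(T) = +0.150·(T−10) [T≤10 °C] = -1.7100
  Pd branch = 1.77·Pd^0.52·e^(0.02·RH+f) = 1.963 μm/a
  Sd branch = 0.102·Sd^0.62·e^(0.033·RH+0.04·T) = 0.825 μm/a
  sum: 1.963 + 0.825 → r_corr = 2.788 μm/a
ISO 9223 Table 2 (carbon steel): 1.3 < 2.79 ≤ 25 μm/a ⇒ C2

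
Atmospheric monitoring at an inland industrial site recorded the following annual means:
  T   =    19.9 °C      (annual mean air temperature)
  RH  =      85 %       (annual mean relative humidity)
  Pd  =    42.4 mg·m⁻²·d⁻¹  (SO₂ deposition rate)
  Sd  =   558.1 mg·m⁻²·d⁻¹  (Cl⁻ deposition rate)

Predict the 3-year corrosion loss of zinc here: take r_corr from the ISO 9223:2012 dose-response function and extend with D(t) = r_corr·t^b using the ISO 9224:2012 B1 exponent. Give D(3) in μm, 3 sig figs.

zinc: f(T) = -0.071·(T−10) [T>10 °C] = -0.7029
  SO₂ term: 0.0129·42.4^0.44·exp(0.046·85-0.7029) = 1.658
  Cl⁻ term: 0.0175·558.1^0.57·exp(0.008·85+0.085·19.9) = 6.896
  r_corr = 1.658 + 6.896 = 8.553 μm/a
ISO 9224: D(t) = r_corr · t^b with b = 0.813 (zinc, B1)
  D(3) = 8.553 × 3^0.813 = 8.553 × 2.443 = 20.89 μm

D(3) = 20.9 μm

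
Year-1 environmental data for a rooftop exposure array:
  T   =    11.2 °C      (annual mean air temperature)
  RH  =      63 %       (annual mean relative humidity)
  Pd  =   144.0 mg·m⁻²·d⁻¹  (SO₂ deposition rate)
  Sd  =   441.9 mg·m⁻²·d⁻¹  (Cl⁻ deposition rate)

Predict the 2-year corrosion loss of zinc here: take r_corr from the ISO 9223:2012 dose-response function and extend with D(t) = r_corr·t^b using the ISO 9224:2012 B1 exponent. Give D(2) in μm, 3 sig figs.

zinc: T>10 °C ⇒ hinge -0.071·(11.2−10) = -0.0852
  Pd branch = 0.0129·Pd^0.44·e^(0.046·RH+f) = 1.914 μm/a
  Cl⁻ term: 0.0175·441.9^0.57·exp(0.008·63+0.085·11.2) = 2.417
  r_corr = 1.914 + 2.417 = 4.33 μm/a
ISO 9224: D(t) = r_corr · t^b with b = 0.813 (zinc, B1)
  D(2) = 4.33 × 2^0.813 = 4.33 × 1.757 = 7.608 μm

D(2) = 7.61 μm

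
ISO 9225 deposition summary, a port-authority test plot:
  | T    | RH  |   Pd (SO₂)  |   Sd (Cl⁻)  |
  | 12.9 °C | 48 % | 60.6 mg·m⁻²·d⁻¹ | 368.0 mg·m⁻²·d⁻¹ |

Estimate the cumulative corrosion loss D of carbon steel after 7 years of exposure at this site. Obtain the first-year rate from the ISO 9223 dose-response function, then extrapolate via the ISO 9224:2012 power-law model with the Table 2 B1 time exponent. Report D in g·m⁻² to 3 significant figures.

D(7) = 1.43e+03 g·m⁻²

carbon steel: f(T) = -0.054·(T−10) [T>10 °C] = -0.1566
  Pd branch = 1.77·Pd^0.52·e^(0.02·RH+f) = 33.4 μm/a
  Sd branch = 0.102·Sd^0.62·e^(0.033·RH+0.04·T) = 32.47 μm/a
  sum: 33.4 + 32.47 → r_corr = 65.87 μm/a
Power-law: D(7) = r_corr · 7^0.523
  D(7) = 65.87 × 7^0.523 = 65.87 × 2.767 = 182.3 μm
  Mass loss = 182.3 μm × 7.85 g/cm³ = 1431 g·m⁻²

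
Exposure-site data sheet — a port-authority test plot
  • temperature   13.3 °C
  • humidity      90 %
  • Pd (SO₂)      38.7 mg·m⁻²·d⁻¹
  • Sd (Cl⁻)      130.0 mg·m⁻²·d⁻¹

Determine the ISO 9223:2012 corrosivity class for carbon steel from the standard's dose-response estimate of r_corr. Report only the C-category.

carbon steel: f(T) = -0.054·(T−10) [T>10 °C] = -0.1782
  Pd branch = 1.77·Pd^0.52·e^(0.02·RH+f) = 59.97 μm/a
  Cl⁻ term: 0.102·130.0^0.62·exp(0.033·90+0.04·13.3) = 69.21
  r_corr = 59.97 + 69.21 = 129.2 μm/a
Category bounds: 80…200 μm/a bracket r_corr ⇒ C5

C5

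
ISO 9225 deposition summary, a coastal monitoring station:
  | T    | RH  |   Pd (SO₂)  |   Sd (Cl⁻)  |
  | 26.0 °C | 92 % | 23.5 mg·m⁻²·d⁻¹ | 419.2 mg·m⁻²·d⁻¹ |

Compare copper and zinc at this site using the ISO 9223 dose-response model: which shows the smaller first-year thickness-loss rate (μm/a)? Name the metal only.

copper: f(T) = -0.080·(T−10) [T>10 °C] = -1.2800
  sulphur-dioxide contribution → 0.7624 μm/a
  chloride contribution → 5.134 μm/a
  total first-year rate 5.896 μm/a
zinc: temperature factor f = -0.071·(16.0) = -1.1360
  sulphur-dioxide contribution → 1.144 μm/a
  chloride contribution → 10.41 μm/a
  total first-year rate 11.55 μm/a
Ordering by μm/a: zinc (11.5) > copper (5.9)

copper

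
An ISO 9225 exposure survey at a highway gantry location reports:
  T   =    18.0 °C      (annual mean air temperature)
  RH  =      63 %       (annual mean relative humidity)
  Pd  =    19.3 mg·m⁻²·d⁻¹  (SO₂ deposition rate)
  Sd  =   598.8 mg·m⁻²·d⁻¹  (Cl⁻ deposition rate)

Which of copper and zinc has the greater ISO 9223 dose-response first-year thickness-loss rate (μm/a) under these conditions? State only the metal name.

zinc

copper: temperature factor f = -0.080·(8.0) = -0.6400
  SO₂ term: 0.0053·19.3^0.26·exp(0.059·63-0.6400) = 0.2482
  Sd branch = 0.01025·Sd^0.27·e^(0.036·RH+0.049·T) = 1.345 μm/a
  sum: 0.2482 + 1.345 → r_corr = 1.593 μm/a
zinc: T>10 °C ⇒ hinge -0.071·(18.0−10) = -0.5680
  SO₂ term: 0.0129·19.3^0.44·exp(0.046·63-0.5680) = 0.4877
  Sd branch = 0.0175·Sd^0.57·e^(0.008·RH+0.085·T) = 5.122 μm/a
  sum: 0.4877 + 5.122 → r_corr = 5.61 μm/a
Ordering by μm/a: zinc (5.61) > copper (1.59)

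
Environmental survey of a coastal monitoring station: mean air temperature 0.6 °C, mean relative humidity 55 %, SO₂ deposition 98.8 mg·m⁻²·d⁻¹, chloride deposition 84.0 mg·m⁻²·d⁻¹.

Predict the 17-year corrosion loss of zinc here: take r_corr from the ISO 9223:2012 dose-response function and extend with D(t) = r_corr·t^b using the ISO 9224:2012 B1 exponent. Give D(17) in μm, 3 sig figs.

D(17) = 12.1 μm

zinc: T≤10 °C ⇒ hinge +0.038·(0.6−10) = -0.3572
  Pd branch = 0.0129·Pd^0.44·e^(0.046·RH+f) = 0.8549 μm/a
  Cl⁻ term: 0.0175·84.0^0.57·exp(0.008·55+0.085·0.6) = 0.3574
  sum: 0.8549 + 0.3574 → r_corr = 1.212 μm/a
ISO 9224: D(t) = r_corr · t^b with b = 0.813 (zinc, B1)
  D(17) = 1.212 × 17^0.813 = 1.212 × 10.01 = 12.13 μm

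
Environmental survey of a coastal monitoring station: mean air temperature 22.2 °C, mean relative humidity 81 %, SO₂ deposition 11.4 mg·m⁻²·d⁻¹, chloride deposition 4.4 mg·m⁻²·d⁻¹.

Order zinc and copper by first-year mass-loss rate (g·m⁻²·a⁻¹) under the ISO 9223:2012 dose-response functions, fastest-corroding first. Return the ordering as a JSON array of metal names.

["copper", "zinc"]

zinc: T>10 °C ⇒ hinge -0.071·(22.2−10) = -0.8662
  SO₂ term: 0.0129·11.4^0.44·exp(0.046·81-0.8662) = 0.6571
  Sd branch = 0.0175·Sd^0.57·e^(0.008·RH+0.085·T) = 0.5137 μm/a
  r_corr = 0.6571 + 0.5137 = 1.171 μm/a
  mass loss = 1.171 μm/a × 7.14 g/cm³ = 8.36 g·m⁻²·a⁻¹
copper: f(T) = -0.080·(T−10) [T>10 °C] = -0.9760
  Pd branch = 0.0053·Pd^0.26·e^(0.059·RH+f) = 0.4474 μm/a
  Sd branch = 0.01025·Sd^0.27·e^(0.036·RH+0.049·T) = 0.8381 μm/a
  sum: 0.4474 + 0.8381 → r_corr = 1.285 μm/a
  mass loss = 1.285 μm/a × 8.96 g/cm³ = 11.52 g·m⁻²·a⁻¹
Ordering by g·m⁻²·a⁻¹: copper (11.5) > zinc (8.36)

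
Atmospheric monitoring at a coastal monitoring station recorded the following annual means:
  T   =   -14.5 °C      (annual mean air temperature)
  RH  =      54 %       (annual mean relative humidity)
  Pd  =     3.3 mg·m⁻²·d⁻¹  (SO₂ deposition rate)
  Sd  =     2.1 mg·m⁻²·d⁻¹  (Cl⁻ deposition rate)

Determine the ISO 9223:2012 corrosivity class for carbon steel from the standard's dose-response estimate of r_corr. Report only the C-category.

carbon steel: T≤10 °C ⇒ hinge +0.150·(-14.5−10) = -3.6750
  SO₂ term: 1.77·3.3^0.52·exp(0.02·54-3.6750) = 0.2458
  Cl⁻ term: 0.102·2.1^0.62·exp(0.033·54+0.04·-14.5) = 0.5375
  sum: 0.2458 + 0.5375 → r_corr = 0.7833 μm/a
0.783 μm/a falls in (0, 1.3] for carbon steel → category C1

C1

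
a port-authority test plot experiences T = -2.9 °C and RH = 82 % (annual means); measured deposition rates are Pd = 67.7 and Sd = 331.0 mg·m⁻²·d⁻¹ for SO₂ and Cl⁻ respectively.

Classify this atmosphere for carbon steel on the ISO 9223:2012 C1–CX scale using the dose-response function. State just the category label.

C4

carbon steel: temperature factor f = +0.150·(-12.9) = -1.9350
  SO₂ term: 1.77·67.7^0.52·exp(0.02·82-1.9350) = 11.8
  Cl⁻ term: 0.102·331.0^0.62·exp(0.033·82+0.04·-2.9) = 49.63
  sum: 11.8 + 49.63 → r_corr = 61.42 μm/a
61.4 μm/a falls in (50, 80] for carbon steel → category C4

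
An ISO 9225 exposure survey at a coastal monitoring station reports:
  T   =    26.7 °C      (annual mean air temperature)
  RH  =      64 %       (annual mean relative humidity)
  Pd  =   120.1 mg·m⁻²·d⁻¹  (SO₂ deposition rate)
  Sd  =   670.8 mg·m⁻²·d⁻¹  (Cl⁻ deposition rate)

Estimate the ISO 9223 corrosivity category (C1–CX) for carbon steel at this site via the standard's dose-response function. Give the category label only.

carbon steel: temperature factor f = -0.054·(16.7) = -0.9018
  sulphur-dioxide contribution → 31.16 μm/a
  chloride contribution → 138.7 μm/a
  ⇒ r_corr(carbon steel) = 169.9 μm/a
Category bounds: 80…200 μm/a bracket r_corr ⇒ C5

C5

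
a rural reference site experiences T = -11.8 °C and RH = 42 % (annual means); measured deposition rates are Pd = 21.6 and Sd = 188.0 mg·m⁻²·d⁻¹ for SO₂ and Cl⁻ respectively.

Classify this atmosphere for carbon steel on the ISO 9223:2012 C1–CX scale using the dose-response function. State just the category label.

carbon steel: f(T) = +0.150·(T−10) [T≤10 °C] = -3.2700
  SO₂ term: 1.77·21.6^0.52·exp(0.02·42-3.2700) = 0.7701
  Cl⁻ term: 0.102·188.0^0.62·exp(0.033·42+0.04·-11.8) = 6.539
  r_corr = 0.7701 + 6.539 = 7.309 μm/a
Category bounds: 1.3…25 μm/a bracket r_corr ⇒ C2

C2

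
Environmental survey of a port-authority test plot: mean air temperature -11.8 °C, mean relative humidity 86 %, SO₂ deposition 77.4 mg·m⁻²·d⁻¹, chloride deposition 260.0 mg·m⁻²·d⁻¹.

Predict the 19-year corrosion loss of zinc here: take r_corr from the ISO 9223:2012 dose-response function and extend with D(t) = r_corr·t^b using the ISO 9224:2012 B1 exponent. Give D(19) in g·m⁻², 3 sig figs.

D(19) = 180 g·m⁻²

zinc: f(T) = +0.038·(T−10) [T≤10 °C] = -0.8284
  SO₂ term: 0.0129·77.4^0.44·exp(0.046·86-0.8284) = 1.995
  Sd branch = 0.0175·Sd^0.57·e^(0.008·RH+0.085·T) = 0.3039 μm/a
  r_corr = 1.995 + 0.3039 = 2.299 μm/a
Long-term exponent b (ISO 9224 Table 2, B1) = 0.813
  D(19) = 2.299 × 19^0.813 = 2.299 × 10.96 = 25.19 μm
  Mass loss = 25.19 μm × 7.14 g/cm³ = 179.8 g·m⁻²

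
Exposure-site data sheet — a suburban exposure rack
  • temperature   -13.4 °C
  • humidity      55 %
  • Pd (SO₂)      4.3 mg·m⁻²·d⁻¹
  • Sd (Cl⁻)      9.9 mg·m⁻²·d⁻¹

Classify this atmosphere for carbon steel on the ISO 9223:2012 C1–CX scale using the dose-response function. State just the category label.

C2

carbon steel: T≤10 °C ⇒ hinge +0.150·(-13.4−10) = -3.5100
  SO₂ term: 1.77·4.3^0.52·exp(0.02·55-3.5100) = 0.3394
  Sd branch = 0.102·Sd^0.62·e^(0.033·RH+0.04·T) = 1.518 μm/a
  sum: 0.3394 + 1.518 → r_corr = 1.858 μm/a
Category bounds: 1.3…25 μm/a bracket r_corr ⇒ C2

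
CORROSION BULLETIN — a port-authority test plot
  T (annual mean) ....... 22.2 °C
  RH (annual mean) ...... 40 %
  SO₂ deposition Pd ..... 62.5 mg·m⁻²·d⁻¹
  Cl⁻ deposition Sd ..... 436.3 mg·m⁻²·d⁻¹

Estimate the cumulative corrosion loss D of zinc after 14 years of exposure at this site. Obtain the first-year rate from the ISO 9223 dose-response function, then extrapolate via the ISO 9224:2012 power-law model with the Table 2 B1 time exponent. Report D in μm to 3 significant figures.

D(14) = 45.3 μm

zinc: T>10 °C ⇒ hinge -0.071·(22.2−10) = -0.8662
  Pd branch = 0.0129·Pd^0.44·e^(0.046·RH+f) = 0.2107 μm/a
  Cl⁻ term: 0.0175·436.3^0.57·exp(0.008·40+0.085·22.2) = 5.084
  r_corr = 0.2107 + 5.084 = 5.295 μm/a
Power-law: D(14) = r_corr · 14^0.813
  D(14) = 5.295 × 14^0.813 = 5.295 × 8.547 = 45.25 μm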